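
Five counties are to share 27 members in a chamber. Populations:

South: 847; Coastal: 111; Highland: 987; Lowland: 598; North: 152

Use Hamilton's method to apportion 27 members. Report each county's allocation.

The standard divisor is 2695/27 ≈ 99.815.
Standard quotas: South 8.486, Coastal 1.112, Highland 9.888, Lowland 5.991, North 1.523.
Lower quotas: South 8, Coastal 1, Highland 9, Lowland 5, North 1 (sum 24, leaving 3 seats).
Remainders in descending order: Lowland 0.991, Highland 0.888, North 0.523, South 0.486, Coastal 0.112.
Largest remainders: Lowland, Highland, North receive the extra seats.

South 8, Coastal 1, Highland 10, Lowland 6, North 2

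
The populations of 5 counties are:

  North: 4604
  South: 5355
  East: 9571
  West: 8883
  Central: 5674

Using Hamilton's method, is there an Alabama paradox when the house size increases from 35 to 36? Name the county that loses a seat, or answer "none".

At 35 seats: North 5, South 5, East 10, West 9, Central 6.
At 36 seats: North 5, South 6, East 10, West 9, Central 6.
No county's allocation decreased.

none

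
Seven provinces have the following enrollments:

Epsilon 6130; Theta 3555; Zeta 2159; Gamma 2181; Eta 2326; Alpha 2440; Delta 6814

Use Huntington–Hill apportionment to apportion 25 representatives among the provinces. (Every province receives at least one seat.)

With divisor 1011: modified quotas Epsilon 6.063, Theta 3.516, Zeta 2.136, Gamma 2.157, Eta 2.301, Alpha 2.413, Delta 6.740.
Geometric-mean thresholds: Epsilon √(6·7)=6.481, Theta √(3·4)=3.464, Zeta √(2·3)=2.449, Gamma √(2·3)=2.449, Eta √(2·3)=2.449, Alpha √(2·3)=2.449, Delta √(6·7)=6.481.
Each quota rounded against its threshold gives Epsilon 6, Theta 4, Zeta 2, Gamma 2, Eta 2, Alpha 2, Delta 7 (total 25).

Epsilon=6, Theta=4, Zeta=2, Gamma=2, Eta=2, Alpha=2, Delta=7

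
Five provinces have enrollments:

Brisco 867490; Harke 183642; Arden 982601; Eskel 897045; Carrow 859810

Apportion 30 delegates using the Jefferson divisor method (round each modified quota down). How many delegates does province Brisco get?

Standard divisor 3790588/30 ≈ 126352.933; standard quotas: Brisco 6.866, Harke 1.453, Arden 7.777, Eskel 7.100, Carrow 6.805.
Rounding down gives 6, 1, 7, 7, 6 = 27 seats, so the divisor must be adjusted.
With modified divisor 117500: modified quotas Brisco 7.383, Harke 1.563, Arden 8.363, Eskel 7.634, Carrow 7.318.
Rounding down: Brisco 7, Harke 1, Arden 8, Eskel 7, Carrow 7 (total 30).
Brisco receives 7.

7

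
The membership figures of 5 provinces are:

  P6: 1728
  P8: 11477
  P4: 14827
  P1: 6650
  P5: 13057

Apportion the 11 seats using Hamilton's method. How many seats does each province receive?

Standard divisor: 47739 ÷ 11 ≈ 4339.909.
Standard quotas: P6 0.3982, P8 2.6445, P4 3.4164, P1 1.5323, P5 3.0086.
Lower quotas: P6 0, P8 2, P4 3, P1 1, P5 3 (sum 9, leaving 2 seats).
Remainders in descending order: P8 0.6445, P1 0.5323, P4 0.4164, P6 0.3982, P5 0.0086.
Largest remainders: P8, P1 receive the extra seats.

P6: 0, P8: 3, P4: 3, P1: 2, P5: 3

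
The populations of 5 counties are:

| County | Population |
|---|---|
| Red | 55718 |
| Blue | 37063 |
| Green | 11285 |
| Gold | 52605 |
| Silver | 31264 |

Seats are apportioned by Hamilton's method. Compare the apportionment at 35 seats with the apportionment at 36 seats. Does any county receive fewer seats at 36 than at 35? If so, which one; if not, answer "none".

none

At 35 seats: Red 10, Blue 7, Green 2, Gold 10, Silver 6.
At 36 seats: Red 11, Blue 7, Green 2, Gold 10, Silver 6.
No county's allocation decreased.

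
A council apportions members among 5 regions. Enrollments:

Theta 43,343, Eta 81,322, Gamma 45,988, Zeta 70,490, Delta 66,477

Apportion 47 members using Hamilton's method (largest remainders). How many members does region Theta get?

7

Standard divisor: 307620 ÷ 47 ≈ 6545.106.
Standard quotas: Theta 6.6222, Eta 12.4249, Gamma 7.0263, Zeta 10.7699, Delta 10.1567.
Lower quotas: Theta 6, Eta 12, Gamma 7, Zeta 10, Delta 10 (sum 45, leaving 2 seats).
Remainders in descending order: Zeta 0.7699, Theta 0.6222, Eta 0.4249, Delta 0.1567, Gamma 0.0263.
Largest remainders: Zeta, Theta receive the extra seats.
Theta receives 7.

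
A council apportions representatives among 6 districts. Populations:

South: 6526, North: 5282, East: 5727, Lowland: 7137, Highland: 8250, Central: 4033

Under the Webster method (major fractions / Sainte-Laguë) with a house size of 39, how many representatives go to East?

Standard divisor 36955/39 ≈ 947.564; standard quotas: South 6.887, North 5.574, East 6.044, Lowland 7.532, Highland 8.707, Central 4.256.
Rounding to the nearest integer gives 7, 6, 6, 8, 9, 4 = 40 seats, so the divisor must be adjusted.
With modified divisor 956: modified quotas South 6.826, North 5.525, East 5.991, Lowland 7.465, Highland 8.630, Central 4.219.
Rounding to the nearest integer: South 7, North 6, East 6, Lowland 7, Highland 9, Central 4 (total 39).
East receives 6.

6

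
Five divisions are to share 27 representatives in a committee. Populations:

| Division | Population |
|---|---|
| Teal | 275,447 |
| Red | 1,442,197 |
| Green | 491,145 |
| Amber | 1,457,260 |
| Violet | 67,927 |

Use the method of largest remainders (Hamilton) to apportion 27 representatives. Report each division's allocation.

Teal 2, Red 10, Green 4, Amber 11, Violet 0

Total 3733976; standard divisor 3733976/27 ≈ 138295.407.
Standard quotas: Teal 1.9917, Red 10.4284, Green 3.5514, Amber 10.5373, Violet 0.4912.
Lower quotas: Teal 1, Red 10, Green 3, Amber 10, Violet 0 (sum 24, leaving 3 seats).
Remainders in descending order: Teal 0.9917, Green 0.5514, Amber 0.5373, Violet 0.4912, Red 0.4284.
Largest remainders: Teal, Green, Amber receive the extra seats.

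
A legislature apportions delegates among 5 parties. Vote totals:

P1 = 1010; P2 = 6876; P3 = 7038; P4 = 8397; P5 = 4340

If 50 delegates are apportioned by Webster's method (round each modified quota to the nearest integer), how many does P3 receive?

13

Standard divisor 27661/50 ≈ 553.22; standard quotas: P1 1.826, P2 12.429, P3 12.722, P4 15.178, P5 7.845.
Rounding to the nearest integer gives P1 2, P2 12, P3 13, P4 15, P5 8 — total 50, matching the house size, so no adjustment is needed.
P3 receives 13.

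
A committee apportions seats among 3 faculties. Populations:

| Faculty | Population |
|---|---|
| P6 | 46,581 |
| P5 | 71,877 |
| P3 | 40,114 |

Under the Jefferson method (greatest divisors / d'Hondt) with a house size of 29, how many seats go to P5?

Standard divisor 158572/29 ≈ 5468; standard quotas: P6 8.519, P5 13.145, P3 7.336.
Rounding down gives 8, 13, 7 = 28 seats, so the divisor must be adjusted.
With modified divisor 5150: modified quotas P6 9.045, P5 13.957, P3 7.789.
Rounding down: P6 9, P5 13, P3 7 (total 29).
P5 receives 13.

13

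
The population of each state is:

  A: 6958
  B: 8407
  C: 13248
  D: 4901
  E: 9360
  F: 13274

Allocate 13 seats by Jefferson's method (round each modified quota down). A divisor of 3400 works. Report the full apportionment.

With modified divisor 3400: modified quotas A 2.046, B 2.473, C 3.896, D 1.441, E 2.753, F 3.904.
Rounding down: A 2, B 2, C 3, D 1, E 2, F 3 (total 13).

A 2, B 2, C 3, D 1, E 2, F 3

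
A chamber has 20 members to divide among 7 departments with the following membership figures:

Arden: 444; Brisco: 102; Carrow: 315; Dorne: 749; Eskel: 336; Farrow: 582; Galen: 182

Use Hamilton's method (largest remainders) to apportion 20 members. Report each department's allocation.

Total 2710; standard divisor 2710/20 ≈ 135.5.
Standard quotas: Arden 3.277, Brisco 0.753, Carrow 2.325, Dorne 5.528, Eskel 2.480, Farrow 4.295, Galen 1.343.
Lower quotas: Arden 3, Brisco 0, Carrow 2, Dorne 5, Eskel 2, Farrow 4, Galen 1 (sum 17, leaving 3 seats).
Remainders in descending order: Brisco 0.753, Dorne 0.528, Eskel 0.480, Galen 0.343, Carrow 0.325, Farrow 0.295, Arden 0.277.
Largest remainders: Brisco, Dorne, Eskel receive the extra seats.

Arden 3, Brisco 1, Carrow 2, Dorne 6, Eskel 3, Farrow 4, Galen 1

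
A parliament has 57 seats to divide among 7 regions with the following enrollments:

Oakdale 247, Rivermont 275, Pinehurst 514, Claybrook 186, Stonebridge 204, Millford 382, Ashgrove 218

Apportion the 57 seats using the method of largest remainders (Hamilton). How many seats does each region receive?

Standard divisor: 2026 ÷ 57 ≈ 35.544.
Standard quotas: Oakdale 6.949, Rivermont 7.737, Pinehurst 14.461, Claybrook 5.233, Stonebridge 5.739, Millford 10.747, Ashgrove 6.133.
Lower quotas: Oakdale 6, Rivermont 7, Pinehurst 14, Claybrook 5, Stonebridge 5, Millford 10, Ashgrove 6 (sum 53, leaving 4 seats).
Remainders in descending order: Oakdale 0.949, Millford 0.747, Stonebridge 0.739, Rivermont 0.737, Pinehurst 0.461, Claybrook 0.233, Ashgrove 0.133.
Largest remainders: Oakdale, Millford, Stonebridge, Rivermont receive the extra seats.

Oakdale 7; Rivermont 8; Pinehurst 14; Claybrook 5; Stonebridge 6; Millford 11; Ashgrove 6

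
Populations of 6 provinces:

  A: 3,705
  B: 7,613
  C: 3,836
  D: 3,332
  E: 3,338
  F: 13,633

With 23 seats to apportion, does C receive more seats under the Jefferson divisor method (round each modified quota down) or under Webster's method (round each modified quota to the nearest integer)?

Jefferson: A 2, B 5, C 2, D 2, E 2, F 10.
Webster: A 2, B 5, C 3, D 2, E 2, F 9.
C gets 2 under Jefferson and 3 under Webster.

Webster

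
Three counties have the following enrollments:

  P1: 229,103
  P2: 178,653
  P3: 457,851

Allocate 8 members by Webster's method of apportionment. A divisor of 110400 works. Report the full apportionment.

With modified divisor 110400: modified quotas P1 2.075, P2 1.618, P3 4.147.
Rounding to the nearest integer: P1 2, P2 2, P3 4 (total 8).

P1: 2, P2: 2, P3: 4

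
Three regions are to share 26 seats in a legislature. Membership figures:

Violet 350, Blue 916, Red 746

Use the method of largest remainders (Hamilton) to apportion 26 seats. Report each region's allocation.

Violet 4; Blue 12; Red 10

Standard divisor: 2012 ÷ 26 ≈ 77.385.
Standard quotas: Violet 4.523, Blue 11.837, Red 9.640.
Lower quotas: Violet 4, Blue 11, Red 9 (sum 24, leaving 2 seats).
Remainders in descending order: Blue 0.837, Red 0.640, Violet 0.523.
The surplus seats go to Blue, Red.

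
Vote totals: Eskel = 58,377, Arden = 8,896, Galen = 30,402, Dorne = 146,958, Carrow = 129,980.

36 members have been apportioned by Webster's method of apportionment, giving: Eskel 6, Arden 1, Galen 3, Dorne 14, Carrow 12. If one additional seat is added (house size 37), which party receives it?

Priority for the next seat is population ÷ (current seats + 0.5).
Priorities: Eskel 8981.077, Arden 5930.667, Galen 8686.286, Dorne 10135.034, Carrow 10398.400.
Highest priority: Carrow.

Carrow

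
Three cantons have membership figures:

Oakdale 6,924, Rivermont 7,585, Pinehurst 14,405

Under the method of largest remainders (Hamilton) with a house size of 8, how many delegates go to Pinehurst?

The standard divisor is 28914/8 ≈ 3614.25.
Standard quotas: Oakdale 1.9158, Rivermont 2.0986, Pinehurst 3.9856.
Lower quotas: Oakdale 1, Rivermont 2, Pinehurst 3 (sum 6, leaving 2 seats).
Remainders in descending order: Pinehurst 0.9856, Oakdale 0.9158, Rivermont 0.0986.
Largest remainders: Pinehurst, Oakdale receive the extra seats.
Pinehurst receives 4.

4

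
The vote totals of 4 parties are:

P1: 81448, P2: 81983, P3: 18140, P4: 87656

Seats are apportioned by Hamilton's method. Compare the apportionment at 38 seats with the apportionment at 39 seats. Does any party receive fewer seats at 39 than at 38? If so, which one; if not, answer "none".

P3

At 38 seats: P1 11, P2 12, P3 3, P4 12.
At 39 seats: P1 12, P2 12, P3 2, P4 13.
P3 drops from 3 to 2.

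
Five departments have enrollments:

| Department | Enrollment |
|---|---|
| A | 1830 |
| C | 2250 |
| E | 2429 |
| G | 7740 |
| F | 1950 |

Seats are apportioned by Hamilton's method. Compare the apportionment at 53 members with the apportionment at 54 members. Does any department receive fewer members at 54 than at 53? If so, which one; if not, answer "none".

At 53 seats: A 6, C 7, E 8, G 25, F 7.
At 54 seats: A 6, C 8, E 8, G 26, F 6.
F drops from 7 to 6.

F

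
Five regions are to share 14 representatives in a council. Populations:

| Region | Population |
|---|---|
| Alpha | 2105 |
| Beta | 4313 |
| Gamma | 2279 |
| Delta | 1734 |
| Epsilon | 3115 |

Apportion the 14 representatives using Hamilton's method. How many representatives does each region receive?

The standard divisor is 13546/14 ≈ 967.571.
Standard quotas: Alpha 2.176, Beta 4.458, Gamma 2.355, Delta 1.792, Epsilon 3.219.
Lower quotas: Alpha 2, Beta 4, Gamma 2, Delta 1, Epsilon 3 (sum 12, leaving 2 seats).
Remainders in descending order: Delta 0.792, Beta 0.458, Gamma 0.355, Epsilon 0.219, Alpha 0.176.
The surplus seats go to Delta, Beta.

Alpha: 2; Beta: 5; Gamma: 2; Delta: 2; Epsilon: 3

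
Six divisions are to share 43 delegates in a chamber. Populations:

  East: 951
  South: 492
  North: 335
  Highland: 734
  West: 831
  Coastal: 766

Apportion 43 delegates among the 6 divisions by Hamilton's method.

East 10; South 5; North 3; Highland 8; West 9; Coastal 8

Standard divisor: 4109 ÷ 43 ≈ 95.558.
Standard quotas: East 9.952, South 5.149, North 3.506, Highland 7.681, West 8.696, Coastal 8.016.
Lower quotas: East 9, South 5, North 3, Highland 7, West 8, Coastal 8 (sum 40, leaving 3 seats).
Remainders in descending order: East 0.952, West 0.696, Highland 0.681, North 0.506, South 0.149, Coastal 0.016.
The surplus seats go to East, West, Highland.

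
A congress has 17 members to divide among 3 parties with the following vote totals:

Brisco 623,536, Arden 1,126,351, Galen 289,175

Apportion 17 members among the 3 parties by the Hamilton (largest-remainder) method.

Brisco 5, Arden 9, Galen 3

The standard divisor is 2039062/17 ≈ 119944.824.
Standard quotas: Brisco 5.1985, Arden 9.3906, Galen 2.4109.
Lower quotas: Brisco 5, Arden 9, Galen 2 (sum 16, leaving 1 seat).
Remainders in descending order: Galen 0.4109, Arden 0.3906, Brisco 0.1985.
Largest remainder: Galen receives the extra seat.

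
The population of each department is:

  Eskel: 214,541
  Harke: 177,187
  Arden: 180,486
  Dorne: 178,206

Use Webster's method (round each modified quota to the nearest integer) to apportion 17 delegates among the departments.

Standard divisor 750420/17 ≈ 44142.353; standard quotas: Eskel 4.860, Harke 4.014, Arden 4.089, Dorne 4.037.
Rounding to the nearest integer gives Eskel 5, Harke 4, Arden 4, Dorne 4 — total 17, matching the house size, so no adjustment is needed.

Eskel 5; Harke 4; Arden 4; Dorne 4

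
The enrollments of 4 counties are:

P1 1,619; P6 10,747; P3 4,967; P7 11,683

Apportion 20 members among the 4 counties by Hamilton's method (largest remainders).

P1 1, P6 7, P3 4, P7 8

Standard divisor: 29016 ÷ 20 ≈ 1450.8.
Standard quotas: P1 1.1159, P6 7.4076, P3 3.4236, P7 8.0528.
Lower quotas: P1 1, P6 7, P3 3, P7 8 (sum 19, leaving 1 seat).
Remainders in descending order: P3 0.4236, P6 0.4076, P1 0.1159, P7 0.0528.
Largest remainder: P3 receives the extra seat.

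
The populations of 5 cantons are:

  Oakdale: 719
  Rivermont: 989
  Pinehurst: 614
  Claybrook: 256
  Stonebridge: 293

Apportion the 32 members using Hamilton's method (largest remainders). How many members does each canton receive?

Oakdale: 8, Rivermont: 11, Pinehurst: 7, Claybrook: 3, Stonebridge: 3

Total 2871; standard divisor 2871/32 ≈ 89.719.
Standard quotas: Oakdale 8.014, Rivermont 11.023, Pinehurst 6.844, Claybrook 2.853, Stonebridge 3.266.
Lower quotas: Oakdale 8, Rivermont 11, Pinehurst 6, Claybrook 2, Stonebridge 3 (sum 30, leaving 2 seats).
Remainders in descending order: Claybrook 0.853, Pinehurst 0.844, Stonebridge 0.266, Rivermont 0.023, Oakdale 0.014.
Largest remainders: Claybrook, Pinehurst receive the extra seats.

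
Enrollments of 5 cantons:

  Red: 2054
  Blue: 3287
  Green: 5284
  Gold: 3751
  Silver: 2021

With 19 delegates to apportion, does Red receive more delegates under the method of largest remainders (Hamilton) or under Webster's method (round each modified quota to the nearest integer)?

Hamilton: Red 3, Blue 4, Green 6, Gold 4, Silver 2.
Webster: Red 2, Blue 4, Green 6, Gold 5, Silver 2.
Red gets 3 under Hamilton and 2 under Webster.

Hamilton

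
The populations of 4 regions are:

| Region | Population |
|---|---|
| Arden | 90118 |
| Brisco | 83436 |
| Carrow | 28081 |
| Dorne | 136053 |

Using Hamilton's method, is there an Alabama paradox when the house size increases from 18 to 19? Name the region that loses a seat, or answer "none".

At 18 seats: Arden 5, Brisco 4, Carrow 2, Dorne 7.
At 19 seats: Arden 5, Brisco 5, Carrow 1, Dorne 8.
Carrow drops from 2 to 1.

Carrow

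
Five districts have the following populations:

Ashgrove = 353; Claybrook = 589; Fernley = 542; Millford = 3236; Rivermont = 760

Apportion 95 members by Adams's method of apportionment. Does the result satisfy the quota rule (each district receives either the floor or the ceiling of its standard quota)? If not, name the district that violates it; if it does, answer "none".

Millford

Standard quotas: Ashgrove 6.120, Claybrook 10.211, Fernley 9.396, Millford 56.099, Rivermont 13.175.
Adams allocation: Ashgrove 6, Claybrook 11, Fernley 10, Millford 55, Rivermont 13.
Millford has quota 56.099 (lower 56, upper 57) but receives 55 — outside the quota interval.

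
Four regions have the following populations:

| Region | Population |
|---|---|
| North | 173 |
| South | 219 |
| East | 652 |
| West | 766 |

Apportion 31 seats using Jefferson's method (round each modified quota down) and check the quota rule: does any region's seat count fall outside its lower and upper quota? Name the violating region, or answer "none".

none

Standard quotas: North 2.963, South 3.751, East 11.167, West 13.119.
Jefferson allocation: North 3, South 4, East 11, West 13.
Every allocation lies between the lower and upper quota.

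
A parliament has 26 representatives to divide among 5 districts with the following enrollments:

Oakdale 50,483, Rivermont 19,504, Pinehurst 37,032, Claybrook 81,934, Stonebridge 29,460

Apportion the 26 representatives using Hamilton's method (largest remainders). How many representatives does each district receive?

Standard divisor: 218413 ÷ 26 ≈ 8400.5.
Standard quotas: Oakdale 6.0095, Rivermont 2.3218, Pinehurst 4.4083, Claybrook 9.7535, Stonebridge 3.5069.
Lower quotas: Oakdale 6, Rivermont 2, Pinehurst 4, Claybrook 9, Stonebridge 3 (sum 24, leaving 2 seats).
Remainders in descending order: Claybrook 0.7535, Stonebridge 0.5069, Pinehurst 0.4083, Rivermont 0.3218, Oakdale 0.0095.
The surplus seats go to Claybrook, Stonebridge.

Oakdale: 6, Rivermont: 2, Pinehurst: 4, Claybrook: 10, Stonebridge: 4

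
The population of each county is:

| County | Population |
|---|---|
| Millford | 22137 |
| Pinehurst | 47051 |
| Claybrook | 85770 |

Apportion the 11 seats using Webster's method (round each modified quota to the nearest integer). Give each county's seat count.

Standard divisor 154958/11 ≈ 14087.091; standard quotas: Millford 1.571, Pinehurst 3.340, Claybrook 6.089.
Rounding to the nearest integer gives Millford 2, Pinehurst 3, Claybrook 6 — total 11, matching the house size, so no adjustment is needed.

Millford=2, Pinehurst=3, Claybrook=6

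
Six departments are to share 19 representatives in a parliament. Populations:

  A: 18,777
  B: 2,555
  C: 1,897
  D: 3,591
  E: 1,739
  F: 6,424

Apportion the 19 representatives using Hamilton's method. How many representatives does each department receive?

Total 34983; standard divisor 34983/19 ≈ 1841.211.
Standard quotas: A 10.1982, B 1.3877, C 1.0303, D 1.9503, E 0.9445, F 3.4890.
Lower quotas: A 10, B 1, C 1, D 1, E 0, F 3 (sum 16, leaving 3 seats).
Remainders in descending order: D 0.9503, E 0.9445, F 0.4890, B 0.3877, A 0.1982, C 0.0303.
The surplus seats go to D, E, F.

A=10; B=1; C=1; D=2; E=1; F=4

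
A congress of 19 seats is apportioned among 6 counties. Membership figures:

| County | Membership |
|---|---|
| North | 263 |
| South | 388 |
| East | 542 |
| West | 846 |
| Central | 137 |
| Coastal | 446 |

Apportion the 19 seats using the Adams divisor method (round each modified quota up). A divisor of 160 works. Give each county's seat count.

North: 2, South: 3, East: 4, West: 6, Central: 1, Coastal: 3

With modified divisor 160: modified quotas North 1.644, South 2.425, East 3.388, West 5.287, Central 0.856, Coastal 2.788.
Rounding up: North 2, South 3, East 4, West 6, Central 1, Coastal 3 (total 19).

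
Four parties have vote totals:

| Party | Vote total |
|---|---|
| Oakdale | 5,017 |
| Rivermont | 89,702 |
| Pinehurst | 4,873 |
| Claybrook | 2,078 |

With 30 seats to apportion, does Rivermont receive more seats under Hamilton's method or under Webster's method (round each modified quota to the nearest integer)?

Webster

Hamilton: Oakdale 2, Rivermont 26, Pinehurst 1, Claybrook 1.
Webster: Oakdale 1, Rivermont 27, Pinehurst 1, Claybrook 1.
Rivermont gets 26 under Hamilton and 27 under Webster.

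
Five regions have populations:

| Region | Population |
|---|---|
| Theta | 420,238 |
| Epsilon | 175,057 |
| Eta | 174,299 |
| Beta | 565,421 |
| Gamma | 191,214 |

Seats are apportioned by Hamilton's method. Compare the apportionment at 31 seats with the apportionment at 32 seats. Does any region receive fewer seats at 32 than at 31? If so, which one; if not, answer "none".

At 31 seats: Theta 8, Epsilon 4, Eta 4, Beta 11, Gamma 4.
At 32 seats: Theta 9, Epsilon 4, Eta 3, Beta 12, Gamma 4.
Eta drops from 4 to 3.

Eta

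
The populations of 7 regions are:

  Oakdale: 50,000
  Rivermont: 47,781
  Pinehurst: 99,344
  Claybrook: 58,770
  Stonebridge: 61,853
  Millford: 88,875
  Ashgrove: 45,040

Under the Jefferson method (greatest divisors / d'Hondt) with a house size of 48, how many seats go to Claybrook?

Standard divisor 451663/48 ≈ 9409.646; standard quotas: Oakdale 5.314, Rivermont 5.078, Pinehurst 10.558, Claybrook 6.246, Stonebridge 6.573, Millford 9.445, Ashgrove 4.787.
Rounding down gives 5, 5, 10, 6, 6, 9, 4 = 45 seats, so the divisor must be adjusted.
With modified divisor 8862: modified quotas Oakdale 5.642, Rivermont 5.392, Pinehurst 11.210, Claybrook 6.632, Stonebridge 6.980, Millford 10.029, Ashgrove 5.082.
Rounding down: Oakdale 5, Rivermont 5, Pinehurst 11, Claybrook 6, Stonebridge 6, Millford 10, Ashgrove 5 (total 48).
Claybrook receives 6.

6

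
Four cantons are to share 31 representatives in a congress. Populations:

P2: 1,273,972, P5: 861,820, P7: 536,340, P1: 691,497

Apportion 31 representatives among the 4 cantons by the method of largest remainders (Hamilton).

The standard divisor is 3363629/31 ≈ 108504.161.
Standard quotas: P2 11.7412, P5 7.9427, P7 4.9430, P1 6.3730.
Lower quotas: P2 11, P5 7, P7 4, P1 6 (sum 28, leaving 3 seats).
Remainders in descending order: P7 0.9430, P5 0.9427, P2 0.7412, P1 0.3730.
Largest remainders: P7, P5, P2 receive the extra seats.

P2: 12, P5: 8, P7: 5, P1: 6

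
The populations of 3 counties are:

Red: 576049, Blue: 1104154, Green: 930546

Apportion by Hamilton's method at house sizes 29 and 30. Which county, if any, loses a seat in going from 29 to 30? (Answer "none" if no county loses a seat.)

Red

At 29 seats: Red 7, Blue 12, Green 10.
At 30 seats: Red 6, Blue 13, Green 11.
Red drops from 7 to 6.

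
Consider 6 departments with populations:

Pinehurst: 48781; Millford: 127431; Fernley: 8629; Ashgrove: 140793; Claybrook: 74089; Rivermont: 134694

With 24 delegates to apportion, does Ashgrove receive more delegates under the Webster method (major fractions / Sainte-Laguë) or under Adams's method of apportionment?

Webster: Pinehurst 2, Millford 6, Fernley 0, Ashgrove 7, Claybrook 3, Rivermont 6.
Adams: Pinehurst 2, Millford 6, Fernley 1, Ashgrove 6, Claybrook 3, Rivermont 6.
Ashgrove gets 7 under Webster and 6 under Adams.

Webster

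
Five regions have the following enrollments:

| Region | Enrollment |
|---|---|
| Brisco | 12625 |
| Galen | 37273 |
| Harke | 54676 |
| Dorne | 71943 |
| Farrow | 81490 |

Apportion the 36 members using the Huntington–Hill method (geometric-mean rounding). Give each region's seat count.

With divisor 7200: modified quotas Brisco 1.753, Galen 5.177, Harke 7.594, Dorne 9.992, Farrow 11.318.
Geometric-mean thresholds: Brisco √(1·2)=1.414, Galen √(5·6)=5.477, Harke √(7·8)=7.483, Dorne √(9·10)=9.487, Farrow √(11·12)=11.489.
Each quota rounded against its threshold gives Brisco 2, Galen 5, Harke 8, Dorne 10, Farrow 11 (total 36).

Brisco 2, Galen 5, Harke 8, Dorne 10, Farrow 11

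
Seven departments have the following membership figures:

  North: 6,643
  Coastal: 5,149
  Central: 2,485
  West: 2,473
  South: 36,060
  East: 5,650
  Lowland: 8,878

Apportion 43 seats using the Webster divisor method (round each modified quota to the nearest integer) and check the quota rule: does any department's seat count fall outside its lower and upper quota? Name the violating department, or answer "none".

Standard quotas: North 4.242, Coastal 3.288, Central 1.587, West 1.579, South 23.027, East 3.608, Lowland 5.669.
Webster allocation: North 4, Coastal 3, Central 2, West 2, South 22, East 4, Lowland 6.
South has quota 23.027 (lower 23, upper 24) but receives 22 — outside the quota interval.

South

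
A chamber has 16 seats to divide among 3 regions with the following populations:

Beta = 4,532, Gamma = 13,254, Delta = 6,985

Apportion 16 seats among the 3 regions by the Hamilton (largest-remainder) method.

Beta 3, Gamma 9, Delta 4

Total 24771; standard divisor 24771/16 ≈ 1548.188.
Standard quotas: Beta 2.9273, Gamma 8.5610, Delta 4.5117.
Lower quotas: Beta 2, Gamma 8, Delta 4 (sum 14, leaving 2 seats).
Remainders in descending order: Beta 0.9273, Gamma 0.5610, Delta 0.5117.
The surplus seats go to Beta, Gamma.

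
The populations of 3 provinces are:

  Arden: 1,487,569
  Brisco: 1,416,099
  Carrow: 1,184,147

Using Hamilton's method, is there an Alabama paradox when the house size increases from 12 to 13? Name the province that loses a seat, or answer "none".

none

At 12 seats: Arden 4, Brisco 4, Carrow 4.
At 13 seats: Arden 5, Brisco 4, Carrow 4.
No province's allocation decreased.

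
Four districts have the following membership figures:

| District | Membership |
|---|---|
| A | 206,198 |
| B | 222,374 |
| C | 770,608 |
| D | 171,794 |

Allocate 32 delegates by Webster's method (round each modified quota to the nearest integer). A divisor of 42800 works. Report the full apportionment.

With modified divisor 42800: modified quotas A 4.818, B 5.196, C 18.005, D 4.014.
Rounding to the nearest integer: A 5, B 5, C 18, D 4 (total 32).

A=5, B=5, C=18, D=4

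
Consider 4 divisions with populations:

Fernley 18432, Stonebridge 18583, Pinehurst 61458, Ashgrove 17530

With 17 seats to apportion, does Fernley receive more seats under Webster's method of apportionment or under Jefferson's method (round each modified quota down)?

Webster

Webster: Fernley 3, Stonebridge 3, Pinehurst 9, Ashgrove 2.
Jefferson: Fernley 2, Stonebridge 3, Pinehurst 10, Ashgrove 2.
Fernley gets 3 under Webster and 2 under Jefferson.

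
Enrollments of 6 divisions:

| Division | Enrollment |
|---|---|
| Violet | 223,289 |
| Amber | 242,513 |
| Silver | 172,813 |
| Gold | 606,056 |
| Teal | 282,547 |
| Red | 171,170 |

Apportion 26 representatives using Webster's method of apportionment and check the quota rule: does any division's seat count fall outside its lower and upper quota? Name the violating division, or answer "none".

Standard quotas: Violet 3.418, Amber 3.713, Silver 2.646, Gold 9.278, Teal 4.325, Red 2.620.
Webster allocation: Violet 3, Amber 4, Silver 3, Gold 9, Teal 4, Red 3.
Every allocation lies between the lower and upper quota.

none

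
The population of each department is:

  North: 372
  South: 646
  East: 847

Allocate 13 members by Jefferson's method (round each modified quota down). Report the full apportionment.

North 2; South 5; East 6

Standard divisor 1865/13 ≈ 143.462; standard quotas: North 2.593, South 4.503, East 5.904.
Rounding down gives 2, 4, 5 = 11 seats, so the divisor must be adjusted.
With modified divisor 127: modified quotas North 2.929, South 5.087, East 6.669.
Rounding down: North 2, South 5, East 6 (total 13).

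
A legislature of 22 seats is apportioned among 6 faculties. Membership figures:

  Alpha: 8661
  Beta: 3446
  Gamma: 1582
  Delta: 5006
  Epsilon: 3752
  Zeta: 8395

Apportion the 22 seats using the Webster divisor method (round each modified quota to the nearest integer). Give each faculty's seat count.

Alpha: 6, Beta: 2, Gamma: 1, Delta: 4, Epsilon: 3, Zeta: 6

Standard divisor 30842/22 ≈ 1401.909; standard quotas: Alpha 6.178, Beta 2.458, Gamma 1.128, Delta 3.571, Epsilon 2.676, Zeta 5.988.
Rounding to the nearest integer gives Alpha 6, Beta 2, Gamma 1, Delta 4, Epsilon 3, Zeta 6 — total 22, matching the house size, so no adjustment is needed.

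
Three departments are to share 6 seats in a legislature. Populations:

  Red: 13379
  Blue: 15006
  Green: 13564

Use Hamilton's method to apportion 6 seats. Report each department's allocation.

Red 2, Blue 2, Green 2

The standard divisor is 41949/6 ≈ 6991.5.
Standard quotas: Red 1.9136, Blue 2.1463, Green 1.9401.
Lower quotas: Red 1, Blue 2, Green 1 (sum 4, leaving 2 seats).
Remainders in descending order: Green 0.9401, Red 0.9136, Blue 0.1463.
Largest remainders: Green, Red receive the extra seats.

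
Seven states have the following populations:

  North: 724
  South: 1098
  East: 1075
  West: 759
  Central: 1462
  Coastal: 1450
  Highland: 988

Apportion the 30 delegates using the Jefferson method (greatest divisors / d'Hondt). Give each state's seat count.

North: 3, South: 4, East: 4, West: 3, Central: 6, Coastal: 6, Highland: 4

Standard divisor 7556/30 ≈ 251.867; standard quotas: North 2.875, South 4.359, East 4.268, West 3.013, Central 5.805, Coastal 5.757, Highland 3.923.
Rounding down gives 2, 4, 4, 3, 5, 5, 3 = 26 seats, so the divisor must be adjusted.
With modified divisor 230: modified quotas North 3.148, South 4.774, East 4.674, West 3.300, Central 6.357, Coastal 6.304, Highland 4.296.
Rounding down: North 3, South 4, East 4, West 3, Central 6, Coastal 6, Highland 4 (total 30).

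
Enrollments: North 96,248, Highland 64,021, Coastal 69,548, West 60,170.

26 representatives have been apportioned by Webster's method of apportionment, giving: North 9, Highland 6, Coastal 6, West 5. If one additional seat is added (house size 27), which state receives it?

West

Priority for the next seat is population ÷ (current seats + 0.5).
Priorities: North 10131.368, Highland 9849.385, Coastal 10699.692, West 10940.000.
Highest priority: West.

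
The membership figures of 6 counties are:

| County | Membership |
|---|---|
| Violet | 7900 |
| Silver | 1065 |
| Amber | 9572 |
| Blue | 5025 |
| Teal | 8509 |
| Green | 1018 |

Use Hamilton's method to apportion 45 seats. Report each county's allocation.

The standard divisor is 33089/45 ≈ 735.311.
Standard quotas: Violet 10.7438, Silver 1.4484, Amber 13.0176, Blue 6.8338, Teal 11.5720, Green 1.3844.
Lower quotas: Violet 10, Silver 1, Amber 13, Blue 6, Teal 11, Green 1 (sum 42, leaving 3 seats).
Remainders in descending order: Blue 0.8338, Violet 0.7438, Teal 0.5720, Silver 0.4484, Green 0.3844, Amber 0.0176.
The surplus seats go to Blue, Violet, Teal.

Violet 11, Silver 1, Amber 13, Blue 7, Teal 12, Green 1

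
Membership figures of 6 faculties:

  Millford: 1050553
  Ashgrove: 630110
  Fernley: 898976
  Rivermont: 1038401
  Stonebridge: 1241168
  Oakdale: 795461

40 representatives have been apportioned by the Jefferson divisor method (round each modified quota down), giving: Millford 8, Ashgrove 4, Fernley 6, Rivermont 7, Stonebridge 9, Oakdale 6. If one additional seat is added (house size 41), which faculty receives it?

Rivermont

Priority for the next seat is population ÷ (current seats + 1).
Priorities: Millford 116728.111, Ashgrove 126022.000, Fernley 128425.143, Rivermont 129800.125, Stonebridge 124116.800, Oakdale 113637.286.
Highest priority: Rivermont.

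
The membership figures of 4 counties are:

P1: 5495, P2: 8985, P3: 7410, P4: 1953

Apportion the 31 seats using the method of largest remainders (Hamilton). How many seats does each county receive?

P1 7; P2 12; P3 10; P4 2

Standard divisor: 23843 ÷ 31 ≈ 769.129.
Standard quotas: P1 7.1444, P2 11.6820, P3 9.6343, P4 2.5392.
Lower quotas: P1 7, P2 11, P3 9, P4 2 (sum 29, leaving 2 seats).
Remainders in descending order: P2 0.6820, P3 0.6343, P4 0.5392, P1 0.1444.
The surplus seats go to P2, P3.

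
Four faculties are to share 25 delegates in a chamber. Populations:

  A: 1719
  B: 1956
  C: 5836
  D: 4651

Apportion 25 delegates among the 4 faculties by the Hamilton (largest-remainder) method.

The standard divisor is 14162/25 ≈ 566.48.
Standard quotas: A 3.0345, B 3.4529, C 10.3022, D 8.2104.
Lower quotas: A 3, B 3, C 10, D 8 (sum 24, leaving 1 seat).
Remainders in descending order: B 0.4529, C 0.3022, D 0.2104, A 0.0345.
The surplus seat goes to B.

A 3, B 4, C 10, D 8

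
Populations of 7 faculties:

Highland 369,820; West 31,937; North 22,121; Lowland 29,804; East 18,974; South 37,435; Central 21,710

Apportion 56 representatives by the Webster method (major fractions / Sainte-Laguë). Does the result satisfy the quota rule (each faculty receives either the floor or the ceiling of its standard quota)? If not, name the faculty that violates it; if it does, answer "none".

Highland

Standard quotas: Highland 38.943, West 3.363, North 2.329, Lowland 3.138, East 1.998, South 3.942, Central 2.286.
Webster allocation: Highland 40, West 3, North 2, Lowland 3, East 2, South 4, Central 2.
Highland has quota 38.943 (lower 38, upper 39) but receives 40 — outside the quota interval.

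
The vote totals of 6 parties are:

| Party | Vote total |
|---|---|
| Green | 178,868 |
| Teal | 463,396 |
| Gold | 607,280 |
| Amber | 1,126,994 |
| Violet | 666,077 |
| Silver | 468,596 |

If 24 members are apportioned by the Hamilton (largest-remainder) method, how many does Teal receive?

Total 3511211; standard divisor 3511211/24 ≈ 146300.458.
Standard quotas: Green 1.2226, Teal 3.1674, Gold 4.1509, Amber 7.7033, Violet 4.5528, Silver 3.2030.
Lower quotas: Green 1, Teal 3, Gold 4, Amber 7, Violet 4, Silver 3 (sum 22, leaving 2 seats).
Remainders in descending order: Amber 0.7033, Violet 0.5528, Green 0.2226, Silver 0.2030, Teal 0.1674, Gold 0.1509.
Largest remainders: Amber, Violet receive the extra seats.
Teal receives 3.

3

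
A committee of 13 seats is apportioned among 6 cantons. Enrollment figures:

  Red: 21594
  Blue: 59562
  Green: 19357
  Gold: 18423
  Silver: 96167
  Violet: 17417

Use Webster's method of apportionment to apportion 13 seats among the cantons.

Standard divisor 232520/13 ≈ 17886.154; standard quotas: Red 1.207, Blue 3.330, Green 1.082, Gold 1.030, Silver 5.377, Violet 0.974.
Rounding to the nearest integer gives 1, 3, 1, 1, 5, 1 = 12 seats, so the divisor must be adjusted.
With modified divisor 17300: modified quotas Red 1.248, Blue 3.443, Green 1.119, Gold 1.065, Silver 5.559, Violet 1.007.
Rounding to the nearest integer: Red 1, Blue 3, Green 1, Gold 1, Silver 6, Violet 1 (total 13).

Red=1, Blue=3, Green=1, Gold=1, Silver=6, Violet=1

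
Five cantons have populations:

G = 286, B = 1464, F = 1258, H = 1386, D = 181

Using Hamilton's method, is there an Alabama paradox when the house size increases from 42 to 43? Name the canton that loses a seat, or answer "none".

G

At 42 seats: G 3, B 13, F 11, H 13, D 2.
At 43 seats: G 2, B 14, F 12, H 13, D 2.
G drops from 3 to 2.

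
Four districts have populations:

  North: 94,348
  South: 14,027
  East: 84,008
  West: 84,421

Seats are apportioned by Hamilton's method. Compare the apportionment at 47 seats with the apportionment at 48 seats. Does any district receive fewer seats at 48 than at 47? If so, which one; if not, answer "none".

At 47 seats: North 16, South 3, East 14, West 14.
At 48 seats: North 16, South 2, East 15, West 15.
South drops from 3 to 2.

South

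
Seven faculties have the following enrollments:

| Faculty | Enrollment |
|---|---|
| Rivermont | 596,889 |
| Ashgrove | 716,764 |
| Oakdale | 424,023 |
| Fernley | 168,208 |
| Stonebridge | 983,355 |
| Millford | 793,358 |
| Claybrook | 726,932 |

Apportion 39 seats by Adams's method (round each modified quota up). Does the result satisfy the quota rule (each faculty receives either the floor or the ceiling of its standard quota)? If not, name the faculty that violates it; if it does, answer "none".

Standard quotas: Rivermont 5.279, Ashgrove 6.339, Oakdale 3.750, Fernley 1.488, Stonebridge 8.697, Millford 7.017, Claybrook 6.429.
Adams allocation: Rivermont 5, Ashgrove 6, Oakdale 4, Fernley 2, Stonebridge 9, Millford 7, Claybrook 6.
Every allocation lies between the lower and upper quota.

none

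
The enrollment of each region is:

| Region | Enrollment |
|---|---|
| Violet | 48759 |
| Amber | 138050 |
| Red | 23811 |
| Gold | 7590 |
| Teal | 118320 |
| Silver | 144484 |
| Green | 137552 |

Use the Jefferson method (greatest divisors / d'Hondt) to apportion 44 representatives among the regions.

Standard divisor 618566/44 ≈ 14058.318; standard quotas: Violet 3.468, Amber 9.820, Red 1.694, Gold 0.540, Teal 8.416, Silver 10.277, Green 9.784.
Rounding down gives 3, 9, 1, 0, 8, 10, 9 = 40 seats, so the divisor must be adjusted.
With modified divisor 12800: modified quotas Violet 3.809, Amber 10.785, Red 1.860, Gold 0.593, Teal 9.244, Silver 11.288, Green 10.746.
Rounding down: Violet 3, Amber 10, Red 1, Gold 0, Teal 9, Silver 11, Green 10 (total 44).

Violet 3, Amber 10, Red 1, Gold 0, Teal 9, Silver 11, Green 10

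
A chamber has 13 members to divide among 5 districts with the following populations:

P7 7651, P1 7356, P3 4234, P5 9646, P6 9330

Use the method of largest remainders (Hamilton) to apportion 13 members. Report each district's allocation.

P7 3, P1 3, P3 1, P5 3, P6 3

Total 38217; standard divisor 38217/13 ≈ 2939.769.
Standard quotas: P7 2.6026, P1 2.5022, P3 1.4402, P5 3.2812, P6 3.1737.
Lower quotas: P7 2, P1 2, P3 1, P5 3, P6 3 (sum 11, leaving 2 seats).
Remainders in descending order: P7 0.6026, P1 0.5022, P3 0.4402, P5 0.2812, P6 0.1737.
The surplus seats go to P7, P1.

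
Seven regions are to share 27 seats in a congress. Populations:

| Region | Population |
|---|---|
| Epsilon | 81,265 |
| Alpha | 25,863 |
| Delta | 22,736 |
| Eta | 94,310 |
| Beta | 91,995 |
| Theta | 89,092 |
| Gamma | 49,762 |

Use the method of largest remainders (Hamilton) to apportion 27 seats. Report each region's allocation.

Epsilon 5, Alpha 2, Delta 1, Eta 6, Beta 5, Theta 5, Gamma 3

The standard divisor is 455023/27 ≈ 16852.704.
Standard quotas: Epsilon 4.8221, Alpha 1.5346, Delta 1.3491, Eta 5.5961, Beta 5.4588, Theta 5.2865, Gamma 2.9528.
Lower quotas: Epsilon 4, Alpha 1, Delta 1, Eta 5, Beta 5, Theta 5, Gamma 2 (sum 23, leaving 4 seats).
Remainders in descending order: Gamma 0.9528, Epsilon 0.8221, Eta 0.5961, Alpha 0.5346, Beta 0.4588, Delta 0.3491, Theta 0.2865.
Largest remainders: Gamma, Epsilon, Eta, Alpha receive the extra seats.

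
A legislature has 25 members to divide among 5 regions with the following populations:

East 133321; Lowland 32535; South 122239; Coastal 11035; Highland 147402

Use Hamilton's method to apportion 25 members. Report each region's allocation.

The standard divisor is 446532/25 ≈ 17861.28.
Standard quotas: East 7.4642, Lowland 1.8215, South 6.8438, Coastal 0.6178, Highland 8.2526.
Lower quotas: East 7, Lowland 1, South 6, Coastal 0, Highland 8 (sum 22, leaving 3 seats).
Remainders in descending order: South 0.8438, Lowland 0.8215, Coastal 0.6178, East 0.4642, Highland 0.2526.
The surplus seats go to South, Lowland, Coastal.

East=7; Lowland=2; South=7; Coastal=1; Highland=8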